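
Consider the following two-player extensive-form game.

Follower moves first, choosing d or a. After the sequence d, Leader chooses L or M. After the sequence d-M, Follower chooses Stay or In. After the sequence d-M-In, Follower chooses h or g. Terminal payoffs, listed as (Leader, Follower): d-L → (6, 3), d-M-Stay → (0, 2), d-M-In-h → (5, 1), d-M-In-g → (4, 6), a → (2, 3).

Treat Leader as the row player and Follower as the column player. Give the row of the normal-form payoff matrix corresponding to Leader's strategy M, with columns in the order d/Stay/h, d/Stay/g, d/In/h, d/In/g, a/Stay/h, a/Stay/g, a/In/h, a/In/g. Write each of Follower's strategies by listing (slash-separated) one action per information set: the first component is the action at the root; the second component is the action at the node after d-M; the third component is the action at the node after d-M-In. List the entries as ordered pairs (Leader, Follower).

(0,2) (0,2) (5,1) (4,6) (2,3) (2,3) (2,3) (2,3)

vs d/Stay/h: Follower plays d → Leader plays M at [d] → Follower plays Stay at [d-M] → (0, 2)
vs d/Stay/g: Follower plays d → Leader plays M at [d] → Follower plays Stay at [d-M] → (0, 2)
vs d/In/h: Follower plays d → Leader plays M at [d] → Follower plays In at [d-M] → Follower plays h at [d-M-In] → (5, 1)
vs d/In/g: Follower plays d → Leader plays M at [d] → Follower plays In at [d-M] → Follower plays g at [d-M-In] → (4, 6)
vs a/Stay/h: Follower plays a → (2, 3)
vs a/Stay/g: Follower plays a → (2, 3)
vs a/In/h: Follower plays a → (2, 3)
vs a/In/g: Follower plays a → (2, 3)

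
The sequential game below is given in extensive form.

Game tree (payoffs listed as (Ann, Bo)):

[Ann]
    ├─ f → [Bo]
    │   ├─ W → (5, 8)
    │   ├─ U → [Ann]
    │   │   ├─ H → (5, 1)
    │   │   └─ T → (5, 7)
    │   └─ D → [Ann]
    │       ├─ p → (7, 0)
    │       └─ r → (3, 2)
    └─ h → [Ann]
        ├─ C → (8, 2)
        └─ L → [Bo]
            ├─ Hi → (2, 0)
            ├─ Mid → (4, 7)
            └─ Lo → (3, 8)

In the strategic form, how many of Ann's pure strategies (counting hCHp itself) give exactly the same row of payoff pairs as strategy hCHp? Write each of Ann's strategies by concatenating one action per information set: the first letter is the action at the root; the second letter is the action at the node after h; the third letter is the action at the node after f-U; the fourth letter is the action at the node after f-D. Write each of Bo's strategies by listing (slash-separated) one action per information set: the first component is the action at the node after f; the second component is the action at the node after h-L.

Row for hCHp (columns W/Hi, W/Mid, W/Lo, U/Hi, U/Mid, U/Lo, D/Hi, D/Mid, D/Lo): (8,2) (8,2) (8,2) (8,2) (8,2) (8,2) (8,2) (8,2) (8,2).
Under hCHp, Ann's choice at the node after f-U and at the node after f-D can never be reached regardless of what Bo does, so varying those choices leaves every outcome unchanged.
Holding the reachable choices fixed and varying the unreachable ones freely already gives 2 × 2 = 4 equivalent strategies.
No other strategy reproduces this row, so those 4 are the full class: hCHp, hCHr, hCTp, hCTr.

4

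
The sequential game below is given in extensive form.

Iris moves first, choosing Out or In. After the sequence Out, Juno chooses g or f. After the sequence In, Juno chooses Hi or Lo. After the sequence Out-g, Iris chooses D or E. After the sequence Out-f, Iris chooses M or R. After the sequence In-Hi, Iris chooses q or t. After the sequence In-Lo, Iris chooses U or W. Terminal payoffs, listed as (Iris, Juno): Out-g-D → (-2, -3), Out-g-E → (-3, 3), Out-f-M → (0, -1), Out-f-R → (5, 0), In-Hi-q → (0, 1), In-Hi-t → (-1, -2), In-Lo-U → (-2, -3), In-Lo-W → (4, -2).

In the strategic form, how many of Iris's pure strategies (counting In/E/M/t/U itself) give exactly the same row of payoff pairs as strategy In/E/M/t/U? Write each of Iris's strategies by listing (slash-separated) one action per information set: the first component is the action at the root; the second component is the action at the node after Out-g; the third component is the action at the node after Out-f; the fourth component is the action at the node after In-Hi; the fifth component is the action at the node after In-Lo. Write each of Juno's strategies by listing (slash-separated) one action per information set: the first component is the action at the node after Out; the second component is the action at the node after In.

Row for In/E/M/t/U (columns g/Hi, g/Lo, f/Hi, f/Lo): (-1,-2) (-2,-3) (-1,-2) (-2,-3).
Under In/E/M/t/U, Iris's choice at the node after Out-g and at the node after Out-f can never be reached regardless of what Juno does, so varying those choices leaves every outcome unchanged.
Holding the reachable choices fixed and varying the unreachable ones freely already gives 2 × 2 = 4 equivalent strategies.
No other strategy reproduces this row, so those 4 are the full class: In/D/M/t/U, In/D/R/t/U, In/E/M/t/U, In/E/R/t/U.

4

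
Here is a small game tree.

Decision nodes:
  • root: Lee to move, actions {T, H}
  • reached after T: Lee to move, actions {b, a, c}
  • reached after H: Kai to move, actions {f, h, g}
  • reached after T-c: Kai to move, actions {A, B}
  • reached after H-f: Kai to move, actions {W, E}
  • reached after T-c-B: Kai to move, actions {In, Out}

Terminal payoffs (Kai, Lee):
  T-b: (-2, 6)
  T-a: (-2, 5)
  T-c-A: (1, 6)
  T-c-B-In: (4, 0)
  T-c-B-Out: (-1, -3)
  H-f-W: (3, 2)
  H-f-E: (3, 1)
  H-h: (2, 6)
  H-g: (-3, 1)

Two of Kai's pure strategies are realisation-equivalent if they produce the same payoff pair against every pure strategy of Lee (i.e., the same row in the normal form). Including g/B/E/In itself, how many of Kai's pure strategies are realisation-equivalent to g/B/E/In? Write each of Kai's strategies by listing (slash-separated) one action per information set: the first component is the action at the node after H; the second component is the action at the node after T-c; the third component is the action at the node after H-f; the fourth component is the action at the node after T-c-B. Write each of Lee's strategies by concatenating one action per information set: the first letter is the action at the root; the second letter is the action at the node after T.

2

Row for g/B/E/In (columns Tb, Ta, Tc, Hb, Ha, Hc): (-2,6) (-2,5) (4,0) (-3,1) (-3,1) (-3,1).
Under g/B/E/In, Kai's choice at the node after H-f can never be reached regardless of what Lee does, so varying those choices leaves every outcome unchanged.
Holding the reachable choices fixed and varying the unreachable one freely already gives 2 equivalent strategies.
No other strategy reproduces this row, so those 2 are the full class: g/B/W/In, g/B/E/In.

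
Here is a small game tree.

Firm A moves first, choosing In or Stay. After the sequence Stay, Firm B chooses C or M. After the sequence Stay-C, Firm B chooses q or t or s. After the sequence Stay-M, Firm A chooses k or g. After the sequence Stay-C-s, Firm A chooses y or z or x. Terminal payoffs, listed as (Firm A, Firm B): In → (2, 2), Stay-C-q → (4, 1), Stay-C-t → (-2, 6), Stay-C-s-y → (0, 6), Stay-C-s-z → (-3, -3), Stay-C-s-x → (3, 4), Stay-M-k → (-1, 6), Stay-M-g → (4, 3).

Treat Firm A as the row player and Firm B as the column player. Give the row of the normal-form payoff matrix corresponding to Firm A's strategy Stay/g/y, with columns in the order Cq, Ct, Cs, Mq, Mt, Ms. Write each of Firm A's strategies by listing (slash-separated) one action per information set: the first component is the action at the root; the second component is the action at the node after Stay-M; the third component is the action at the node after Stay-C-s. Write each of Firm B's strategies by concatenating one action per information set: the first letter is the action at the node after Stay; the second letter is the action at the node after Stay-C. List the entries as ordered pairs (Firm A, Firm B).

vs Cq: Firm A plays Stay → Firm B plays C at [Stay] → Firm B plays q at [Stay-C] → (4, 1)
vs Ct: Firm A plays Stay → Firm B plays C at [Stay] → Firm B plays t at [Stay-C] → (-2, 6)
vs Cs: Firm A plays Stay → Firm B plays C at [Stay] → Firm B plays s at [Stay-C] → Firm A plays y at [Stay-C-s] → (0, 6)
vs Mq: Firm A plays Stay → Firm B plays M at [Stay] → Firm A plays g at [Stay-M] → (4, 3)
vs Mt: Firm A plays Stay → Firm B plays M at [Stay] → Firm A plays g at [Stay-M] → (4, 3)
vs Ms: Firm A plays Stay → Firm B plays M at [Stay] → Firm A plays g at [Stay-M] → (4, 3)

(4,1) (-2,6) (0,6) (4,3) (4,3) (4,3)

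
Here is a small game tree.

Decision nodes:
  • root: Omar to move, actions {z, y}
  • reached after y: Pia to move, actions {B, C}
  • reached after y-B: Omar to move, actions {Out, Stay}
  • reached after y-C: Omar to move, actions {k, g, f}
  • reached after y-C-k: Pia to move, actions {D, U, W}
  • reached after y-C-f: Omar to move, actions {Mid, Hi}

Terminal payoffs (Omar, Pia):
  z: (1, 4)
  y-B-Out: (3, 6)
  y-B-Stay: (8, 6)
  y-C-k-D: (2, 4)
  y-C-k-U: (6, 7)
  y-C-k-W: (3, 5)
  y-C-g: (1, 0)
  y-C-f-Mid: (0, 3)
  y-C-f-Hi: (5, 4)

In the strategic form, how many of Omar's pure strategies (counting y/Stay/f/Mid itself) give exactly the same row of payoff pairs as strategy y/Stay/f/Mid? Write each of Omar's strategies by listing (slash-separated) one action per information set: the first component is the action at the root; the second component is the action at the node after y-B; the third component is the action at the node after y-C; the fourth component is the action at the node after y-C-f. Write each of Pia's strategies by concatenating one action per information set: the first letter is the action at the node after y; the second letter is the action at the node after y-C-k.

Row for y/Stay/f/Mid (columns BD, BU, BW, CD, CU, CW): (8,6) (8,6) (8,6) (0,3) (0,3) (0,3).
Every one of Omar's information sets is on the play path for some reply by Pia when Omar follows y/Stay/f/Mid.
Changing the action at any of them therefore changes at least one column, so only y/Stay/f/Mid itself gives this row.

1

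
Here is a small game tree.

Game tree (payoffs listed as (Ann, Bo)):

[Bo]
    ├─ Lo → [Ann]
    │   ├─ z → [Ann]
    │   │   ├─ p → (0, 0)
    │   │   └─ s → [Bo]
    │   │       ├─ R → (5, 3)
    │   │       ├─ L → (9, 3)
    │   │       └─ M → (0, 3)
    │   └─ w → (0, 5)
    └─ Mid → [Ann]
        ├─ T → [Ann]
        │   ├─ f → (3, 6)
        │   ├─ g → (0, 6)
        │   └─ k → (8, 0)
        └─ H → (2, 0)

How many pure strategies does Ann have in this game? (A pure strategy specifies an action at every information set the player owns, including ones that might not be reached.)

Ann owns the node after Lo with actions {z, w} — two choices.
Ann owns the node after Mid with actions {T, H} — two choices.
Ann owns the node after Lo-z with actions {p, s} — two choices.
Ann owns the node after Mid-T with actions {f, g, k} — three choices.
A pure strategy fixes one action at each information set independently, so the count is the product 2 × 2 × 2 × 3 = 24.

24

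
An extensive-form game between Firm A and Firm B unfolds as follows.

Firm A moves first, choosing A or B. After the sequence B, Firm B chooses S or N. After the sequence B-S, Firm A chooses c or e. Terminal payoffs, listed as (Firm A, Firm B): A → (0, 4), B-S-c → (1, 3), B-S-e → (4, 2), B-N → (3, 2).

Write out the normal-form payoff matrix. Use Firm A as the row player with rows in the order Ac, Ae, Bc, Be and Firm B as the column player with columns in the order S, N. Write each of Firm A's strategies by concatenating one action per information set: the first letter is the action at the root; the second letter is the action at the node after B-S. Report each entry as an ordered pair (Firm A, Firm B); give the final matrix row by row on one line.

Row Ac: S→(0,4), N→(0,4)
Row Ae: S→(0,4), N→(0,4)
Row Bc: S→(1,3), N→(3,2)
Row Be: S→(4,2), N→(3,2)

Ac: (0,4) (0,4) | Ae: (0,4) (0,4) | Bc: (1,3) (3,2) | Be: (4,2) (3,2)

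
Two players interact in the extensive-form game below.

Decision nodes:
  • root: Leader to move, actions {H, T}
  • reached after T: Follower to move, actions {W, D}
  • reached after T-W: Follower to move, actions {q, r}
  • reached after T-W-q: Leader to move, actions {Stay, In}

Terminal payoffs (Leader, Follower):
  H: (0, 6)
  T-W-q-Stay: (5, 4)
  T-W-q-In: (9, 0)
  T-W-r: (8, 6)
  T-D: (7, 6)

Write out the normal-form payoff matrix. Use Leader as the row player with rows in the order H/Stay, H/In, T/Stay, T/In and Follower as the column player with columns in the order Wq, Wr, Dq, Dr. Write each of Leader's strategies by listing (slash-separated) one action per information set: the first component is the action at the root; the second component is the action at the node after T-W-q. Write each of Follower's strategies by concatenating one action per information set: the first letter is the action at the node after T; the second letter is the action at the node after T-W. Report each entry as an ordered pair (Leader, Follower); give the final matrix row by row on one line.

Row H/Stay: Wq→(0,6), Wr→(0,6), Dq→(0,6), Dr→(0,6)
Row H/In: Wq→(0,6), Wr→(0,6), Dq→(0,6), Dr→(0,6)
Row T/Stay: Wq→(5,4), Wr→(8,6), Dq→(7,6), Dr→(7,6)
Row T/In: Wq→(9,0), Wr→(8,6), Dq→(7,6), Dr→(7,6)

H/Stay: (0,6) (0,6) (0,6) (0,6) | H/In: (0,6) (0,6) (0,6) (0,6) | T/Stay: (5,4) (8,6) (7,6) (7,6) | T/In: (9,0) (8,6) (7,6) (7,6)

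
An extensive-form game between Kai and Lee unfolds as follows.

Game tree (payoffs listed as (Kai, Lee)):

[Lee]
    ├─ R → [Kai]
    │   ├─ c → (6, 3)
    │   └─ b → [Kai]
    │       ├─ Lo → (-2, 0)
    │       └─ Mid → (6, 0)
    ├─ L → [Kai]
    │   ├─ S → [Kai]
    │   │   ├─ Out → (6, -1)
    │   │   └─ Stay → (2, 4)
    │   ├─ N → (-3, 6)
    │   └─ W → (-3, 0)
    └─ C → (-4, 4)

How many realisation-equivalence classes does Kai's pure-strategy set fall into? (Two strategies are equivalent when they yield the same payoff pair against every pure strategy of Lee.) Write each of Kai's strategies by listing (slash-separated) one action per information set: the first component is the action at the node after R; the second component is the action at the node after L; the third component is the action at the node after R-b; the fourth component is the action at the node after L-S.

12

Kai has 24 pure strategies: c/S/Lo/Out, c/S/Lo/Stay, c/S/Mid/Out, c/S/Mid/Stay, c/N/Lo/Out, c/N/Lo/Stay, c/N/Mid/Out, c/N/Mid/Stay, c/W/Lo/Out, c/W/Lo/Stay, c/W/Mid/Out, c/W/Mid/Stay, b/S/Lo/Out, b/S/Lo/Stay, b/S/Mid/Out, b/S/Mid/Stay, b/N/Lo/Out, b/N/Lo/Stay, b/N/Mid/Out, b/N/Mid/Stay, b/W/Lo/Out, b/W/Lo/Stay, b/W/Mid/Out, b/W/Mid/Stay. Columns: R, L, C.
{c/S/Lo/Out, c/S/Mid/Out} → row (6,3) (6,-1) (-4,4)
{c/S/Lo/Stay, c/S/Mid/Stay} → row (6,3) (2,4) (-4,4)
{c/N/Lo/Out, c/N/Lo/Stay, c/N/Mid/Out, c/N/Mid/Stay} → row (6,3) (-3,6) (-4,4)
{c/W/Lo/Out, c/W/Lo/Stay, c/W/Mid/Out, c/W/Mid/Stay} → row (6,3) (-3,0) (-4,4)
{b/S/Lo/Out} → row (-2,0) (6,-1) (-4,4)
{b/S/Lo/Stay} → row (-2,0) (2,4) (-4,4)
{b/S/Mid/Out} → row (6,0) (6,-1) (-4,4)
{b/S/Mid/Stay} → row (6,0) (2,4) (-4,4)
{b/N/Lo/Out, b/N/Lo/Stay} → row (-2,0) (-3,6) (-4,4)
{b/N/Mid/Out, b/N/Mid/Stay} → row (6,0) (-3,6) (-4,4)
{b/W/Lo/Out, b/W/Lo/Stay} → row (-2,0) (-3,0) (-4,4)
{b/W/Mid/Out, b/W/Mid/Stay} → row (6,0) (-3,0) (-4,4)
That's 12 distinct rows out of 24 strategies.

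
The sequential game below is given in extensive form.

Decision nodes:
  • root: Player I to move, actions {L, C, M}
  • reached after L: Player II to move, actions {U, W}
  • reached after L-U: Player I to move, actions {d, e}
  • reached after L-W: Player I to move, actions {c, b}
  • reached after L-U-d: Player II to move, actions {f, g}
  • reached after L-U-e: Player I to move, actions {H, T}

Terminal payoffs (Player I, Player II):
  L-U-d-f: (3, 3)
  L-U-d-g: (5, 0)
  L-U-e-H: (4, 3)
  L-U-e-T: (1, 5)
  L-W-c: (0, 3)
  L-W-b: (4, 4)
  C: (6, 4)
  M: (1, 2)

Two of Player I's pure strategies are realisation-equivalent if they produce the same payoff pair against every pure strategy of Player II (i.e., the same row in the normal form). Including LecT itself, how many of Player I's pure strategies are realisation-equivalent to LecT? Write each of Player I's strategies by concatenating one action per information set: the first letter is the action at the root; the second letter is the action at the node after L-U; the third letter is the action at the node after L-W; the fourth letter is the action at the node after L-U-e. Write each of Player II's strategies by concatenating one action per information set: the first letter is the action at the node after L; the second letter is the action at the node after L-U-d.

Row for LecT (columns Uf, Ug, Wf, Wg): (1,5) (1,5) (0,3) (0,3).
Every one of Player I's information sets is on the play path for some reply by Player II when Player I follows LecT.
Changing the action at any of them therefore changes at least one column, so only LecT itself gives this row.

1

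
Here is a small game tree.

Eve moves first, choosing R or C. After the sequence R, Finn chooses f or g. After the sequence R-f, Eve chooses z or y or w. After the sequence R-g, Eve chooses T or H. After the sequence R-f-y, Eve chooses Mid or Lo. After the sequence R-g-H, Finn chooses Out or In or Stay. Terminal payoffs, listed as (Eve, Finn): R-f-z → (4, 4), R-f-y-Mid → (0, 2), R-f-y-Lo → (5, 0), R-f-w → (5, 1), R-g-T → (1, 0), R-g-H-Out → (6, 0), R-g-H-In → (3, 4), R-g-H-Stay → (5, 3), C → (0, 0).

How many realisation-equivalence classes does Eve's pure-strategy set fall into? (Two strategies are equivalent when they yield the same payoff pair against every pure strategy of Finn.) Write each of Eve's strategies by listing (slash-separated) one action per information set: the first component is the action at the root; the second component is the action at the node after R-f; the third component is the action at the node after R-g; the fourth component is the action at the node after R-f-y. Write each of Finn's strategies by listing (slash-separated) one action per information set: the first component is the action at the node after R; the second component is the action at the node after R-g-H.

Eve has 24 pure strategies: R/z/T/Mid, R/z/T/Lo, R/z/H/Mid, R/z/H/Lo, R/y/T/Mid, R/y/T/Lo, R/y/H/Mid, R/y/H/Lo, R/w/T/Mid, R/w/T/Lo, R/w/H/Mid, R/w/H/Lo, C/z/T/Mid, C/z/T/Lo, C/z/H/Mid, C/z/H/Lo, C/y/T/Mid, C/y/T/Lo, C/y/H/Mid, C/y/H/Lo, C/w/T/Mid, C/w/T/Lo, C/w/H/Mid, C/w/H/Lo. Columns: f/Out, f/In, f/Stay, g/Out, g/In, g/Stay.
{R/z/T/Mid, R/z/T/Lo} → row (4,4) (4,4) (4,4) (1,0) (1,0) (1,0)
{R/z/H/Mid, R/z/H/Lo} → row (4,4) (4,4) (4,4) (6,0) (3,4) (5,3)
{R/y/T/Mid} → row (0,2) (0,2) (0,2) (1,0) (1,0) (1,0)
{R/y/T/Lo} → row (5,0) (5,0) (5,0) (1,0) (1,0) (1,0)
{R/y/H/Mid} → row (0,2) (0,2) (0,2) (6,0) (3,4) (5,3)
{R/y/H/Lo} → row (5,0) (5,0) (5,0) (6,0) (3,4) (5,3)
{R/w/T/Mid, R/w/T/Lo} → row (5,1) (5,1) (5,1) (1,0) (1,0) (1,0)
{R/w/H/Mid, R/w/H/Lo} → row (5,1) (5,1) (5,1) (6,0) (3,4) (5,3)
{C/z/T/Mid, C/z/T/Lo, C/z/H/Mid, C/z/H/Lo, C/y/T/Mid, C/y/T/Lo, C/y/H/Mid, C/y/H/Lo, C/w/T/Mid, C/w/T/Lo, C/w/H/Mid, C/w/H/Lo} → row (0,0) (0,0) (0,0) (0,0) (0,0) (0,0)
That's 9 distinct rows out of 24 strategies.

9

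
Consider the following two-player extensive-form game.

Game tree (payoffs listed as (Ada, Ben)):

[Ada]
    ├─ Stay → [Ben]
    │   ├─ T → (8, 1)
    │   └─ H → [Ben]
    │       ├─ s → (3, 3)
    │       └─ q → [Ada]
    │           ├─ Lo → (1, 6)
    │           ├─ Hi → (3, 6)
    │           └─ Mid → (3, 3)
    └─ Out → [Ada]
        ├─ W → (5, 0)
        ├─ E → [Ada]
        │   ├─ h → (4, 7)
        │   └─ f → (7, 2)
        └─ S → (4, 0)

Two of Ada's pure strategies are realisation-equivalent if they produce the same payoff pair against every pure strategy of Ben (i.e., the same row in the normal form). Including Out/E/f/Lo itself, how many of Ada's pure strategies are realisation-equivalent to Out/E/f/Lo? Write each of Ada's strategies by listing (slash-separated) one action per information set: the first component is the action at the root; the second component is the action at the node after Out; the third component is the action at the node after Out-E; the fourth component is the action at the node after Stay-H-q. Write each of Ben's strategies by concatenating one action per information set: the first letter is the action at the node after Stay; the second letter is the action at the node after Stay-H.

3

Row for Out/E/f/Lo (columns Ts, Tq, Hs, Hq): (7,2) (7,2) (7,2) (7,2).
Under Out/E/f/Lo, Ada's choice at the node after Stay-H-q can never be reached regardless of what Ben does, so varying those choices leaves every outcome unchanged.
Holding the reachable choices fixed and varying the unreachable one freely already gives 3 equivalent strategies.
No other strategy reproduces this row, so those 3 are the full class: Out/E/f/Lo, Out/E/f/Hi, Out/E/f/Mid.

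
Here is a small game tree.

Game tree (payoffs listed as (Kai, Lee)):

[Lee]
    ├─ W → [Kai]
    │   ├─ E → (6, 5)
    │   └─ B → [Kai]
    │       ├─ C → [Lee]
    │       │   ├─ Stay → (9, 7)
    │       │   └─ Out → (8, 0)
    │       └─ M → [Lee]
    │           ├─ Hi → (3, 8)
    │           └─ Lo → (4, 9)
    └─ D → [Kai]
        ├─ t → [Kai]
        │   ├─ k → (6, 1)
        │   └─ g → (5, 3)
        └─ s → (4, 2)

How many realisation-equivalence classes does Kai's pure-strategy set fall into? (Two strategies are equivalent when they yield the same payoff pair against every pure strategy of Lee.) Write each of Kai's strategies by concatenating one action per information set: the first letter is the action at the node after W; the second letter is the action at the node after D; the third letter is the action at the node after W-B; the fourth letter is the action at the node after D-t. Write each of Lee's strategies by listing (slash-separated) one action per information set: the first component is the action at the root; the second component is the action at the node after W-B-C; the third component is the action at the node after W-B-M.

9

Kai has 16 pure strategies: EtCk, EtCg, EtMk, EtMg, EsCk, EsCg, EsMk, EsMg, BtCk, BtCg, BtMk, BtMg, BsCk, BsCg, BsMk, BsMg. Columns: W/Stay/Hi, W/Stay/Lo, W/Out/Hi, W/Out/Lo, D/Stay/Hi, D/Stay/Lo, D/Out/Hi, D/Out/Lo.
{EtCk, EtMk} → row (6,5) (6,5) (6,5) (6,5) (6,1) (6,1) (6,1) (6,1)
{EtCg, EtMg} → row (6,5) (6,5) (6,5) (6,5) (5,3) (5,3) (5,3) (5,3)
{EsCk, EsCg, EsMk, EsMg} → row (6,5) (6,5) (6,5) (6,5) (4,2) (4,2) (4,2) (4,2)
{BtCk} → row (9,7) (9,7) (8,0) (8,0) (6,1) (6,1) (6,1) (6,1)
{BtCg} → row (9,7) (9,7) (8,0) (8,0) (5,3) (5,3) (5,3) (5,3)
{BtMk} → row (3,8) (4,9) (3,8) (4,9) (6,1) (6,1) (6,1) (6,1)
{BtMg} → row (3,8) (4,9) (3,8) (4,9) (5,3) (5,3) (5,3) (5,3)
{BsCk, BsCg} → row (9,7) (9,7) (8,0) (8,0) (4,2) (4,2) (4,2) (4,2)
{BsMk, BsMg} → row (3,8) (4,9) (3,8) (4,9) (4,2) (4,2) (4,2) (4,2)
That's 9 distinct rows out of 16 strategies.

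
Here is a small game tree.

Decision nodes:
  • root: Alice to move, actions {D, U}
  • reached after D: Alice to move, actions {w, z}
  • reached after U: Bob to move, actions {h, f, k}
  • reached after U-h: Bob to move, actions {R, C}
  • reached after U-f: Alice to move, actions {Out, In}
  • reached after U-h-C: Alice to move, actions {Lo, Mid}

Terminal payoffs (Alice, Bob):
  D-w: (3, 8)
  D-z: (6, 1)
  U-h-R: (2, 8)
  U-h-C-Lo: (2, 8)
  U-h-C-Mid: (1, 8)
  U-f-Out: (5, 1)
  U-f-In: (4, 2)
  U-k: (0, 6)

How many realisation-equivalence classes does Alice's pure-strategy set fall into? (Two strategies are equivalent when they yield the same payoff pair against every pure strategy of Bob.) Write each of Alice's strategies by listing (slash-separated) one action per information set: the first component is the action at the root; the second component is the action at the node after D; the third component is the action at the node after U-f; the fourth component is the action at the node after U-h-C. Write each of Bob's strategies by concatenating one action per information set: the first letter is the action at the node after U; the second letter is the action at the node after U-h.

6

Alice has 16 pure strategies: D/w/Out/Lo, D/w/Out/Mid, D/w/In/Lo, D/w/In/Mid, D/z/Out/Lo, D/z/Out/Mid, D/z/In/Lo, D/z/In/Mid, U/w/Out/Lo, U/w/Out/Mid, U/w/In/Lo, U/w/In/Mid, U/z/Out/Lo, U/z/Out/Mid, U/z/In/Lo, U/z/In/Mid. Columns: hR, hC, fR, fC, kR, kC.
{D/w/Out/Lo, D/w/Out/Mid, D/w/In/Lo, D/w/In/Mid} → row (3,8) (3,8) (3,8) (3,8) (3,8) (3,8)
{D/z/Out/Lo, D/z/Out/Mid, D/z/In/Lo, D/z/In/Mid} → row (6,1) (6,1) (6,1) (6,1) (6,1) (6,1)
{U/w/Out/Lo, U/z/Out/Lo} → row (2,8) (2,8) (5,1) (5,1) (0,6) (0,6)
{U/w/Out/Mid, U/z/Out/Mid} → row (2,8) (1,8) (5,1) (5,1) (0,6) (0,6)
{U/w/In/Lo, U/z/In/Lo} → row (2,8) (2,8) (4,2) (4,2) (0,6) (0,6)
{U/w/In/Mid, U/z/In/Mid} → row (2,8) (1,8) (4,2) (4,2) (0,6) (0,6)
That's 6 distinct rows out of 16 strategies.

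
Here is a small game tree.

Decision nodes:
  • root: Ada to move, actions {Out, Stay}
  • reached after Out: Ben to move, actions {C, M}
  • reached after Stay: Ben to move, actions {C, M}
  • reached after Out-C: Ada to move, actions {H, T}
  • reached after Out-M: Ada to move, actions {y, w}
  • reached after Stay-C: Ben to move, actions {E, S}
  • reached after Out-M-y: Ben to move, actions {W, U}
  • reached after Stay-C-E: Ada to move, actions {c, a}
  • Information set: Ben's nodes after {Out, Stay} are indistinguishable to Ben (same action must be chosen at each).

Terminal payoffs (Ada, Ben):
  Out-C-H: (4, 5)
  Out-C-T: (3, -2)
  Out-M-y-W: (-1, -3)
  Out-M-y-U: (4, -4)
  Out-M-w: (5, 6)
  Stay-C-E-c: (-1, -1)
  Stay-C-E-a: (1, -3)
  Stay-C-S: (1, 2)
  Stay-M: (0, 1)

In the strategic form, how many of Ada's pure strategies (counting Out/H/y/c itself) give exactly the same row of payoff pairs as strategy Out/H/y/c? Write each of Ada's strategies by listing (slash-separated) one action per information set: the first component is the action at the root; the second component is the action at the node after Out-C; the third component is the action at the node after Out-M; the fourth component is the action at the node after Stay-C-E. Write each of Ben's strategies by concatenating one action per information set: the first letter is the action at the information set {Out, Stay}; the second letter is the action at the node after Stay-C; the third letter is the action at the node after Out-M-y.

Row for Out/H/y/c (columns CEW, CEU, CSW, CSU, MEW, MEU, MSW, MSU): (4,5) (4,5) (4,5) (4,5) (-1,-3) (4,-4) (-1,-3) (4,-4).
Under Out/H/y/c, Ada's choice at the node after Stay-C-E can never be reached regardless of what Ben does, so varying those choices leaves every outcome unchanged.
Holding the reachable choices fixed and varying the unreachable one freely already gives 2 equivalent strategies.
No other strategy reproduces this row, so those 2 are the full class: Out/H/y/c, Out/H/y/a.

2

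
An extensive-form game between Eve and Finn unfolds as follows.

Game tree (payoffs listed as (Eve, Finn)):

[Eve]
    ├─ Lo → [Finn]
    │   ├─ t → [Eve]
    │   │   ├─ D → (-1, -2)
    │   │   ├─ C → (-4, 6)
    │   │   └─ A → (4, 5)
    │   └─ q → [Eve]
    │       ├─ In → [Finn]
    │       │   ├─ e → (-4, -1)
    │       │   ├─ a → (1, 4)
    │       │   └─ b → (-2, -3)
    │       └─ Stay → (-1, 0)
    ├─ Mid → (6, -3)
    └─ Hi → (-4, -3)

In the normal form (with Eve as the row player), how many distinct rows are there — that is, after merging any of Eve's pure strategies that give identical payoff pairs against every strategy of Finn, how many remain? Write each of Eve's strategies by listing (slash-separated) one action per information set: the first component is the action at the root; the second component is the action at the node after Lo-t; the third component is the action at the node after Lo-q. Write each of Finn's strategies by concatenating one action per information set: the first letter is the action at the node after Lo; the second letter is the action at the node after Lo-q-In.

Eve has 18 pure strategies: Lo/D/In, Lo/D/Stay, Lo/C/In, Lo/C/Stay, Lo/A/In, Lo/A/Stay, Mid/D/In, Mid/D/Stay, Mid/C/In, Mid/C/Stay, Mid/A/In, Mid/A/Stay, Hi/D/In, Hi/D/Stay, Hi/C/In, Hi/C/Stay, Hi/A/In, Hi/A/Stay. Columns: te, ta, tb, qe, qa, qb.
{Lo/D/In} → row (-1,-2) (-1,-2) (-1,-2) (-4,-1) (1,4) (-2,-3)
{Lo/D/Stay} → row (-1,-2) (-1,-2) (-1,-2) (-1,0) (-1,0) (-1,0)
{Lo/C/In} → row (-4,6) (-4,6) (-4,6) (-4,-1) (1,4) (-2,-3)
{Lo/C/Stay} → row (-4,6) (-4,6) (-4,6) (-1,0) (-1,0) (-1,0)
{Lo/A/In} → row (4,5) (4,5) (4,5) (-4,-1) (1,4) (-2,-3)
{Lo/A/Stay} → row (4,5) (4,5) (4,5) (-1,0) (-1,0) (-1,0)
{Mid/D/In, Mid/D/Stay, Mid/C/In, Mid/C/Stay, Mid/A/In, Mid/A/Stay} → row (6,-3) (6,-3) (6,-3) (6,-3) (6,-3) (6,-3)
{Hi/D/In, Hi/D/Stay, Hi/C/In, Hi/C/Stay, Hi/A/In, Hi/A/Stay} → row (-4,-3) (-4,-3) (-4,-3) (-4,-3) (-4,-3) (-4,-3)
That's 8 distinct rows out of 18 strategies.

8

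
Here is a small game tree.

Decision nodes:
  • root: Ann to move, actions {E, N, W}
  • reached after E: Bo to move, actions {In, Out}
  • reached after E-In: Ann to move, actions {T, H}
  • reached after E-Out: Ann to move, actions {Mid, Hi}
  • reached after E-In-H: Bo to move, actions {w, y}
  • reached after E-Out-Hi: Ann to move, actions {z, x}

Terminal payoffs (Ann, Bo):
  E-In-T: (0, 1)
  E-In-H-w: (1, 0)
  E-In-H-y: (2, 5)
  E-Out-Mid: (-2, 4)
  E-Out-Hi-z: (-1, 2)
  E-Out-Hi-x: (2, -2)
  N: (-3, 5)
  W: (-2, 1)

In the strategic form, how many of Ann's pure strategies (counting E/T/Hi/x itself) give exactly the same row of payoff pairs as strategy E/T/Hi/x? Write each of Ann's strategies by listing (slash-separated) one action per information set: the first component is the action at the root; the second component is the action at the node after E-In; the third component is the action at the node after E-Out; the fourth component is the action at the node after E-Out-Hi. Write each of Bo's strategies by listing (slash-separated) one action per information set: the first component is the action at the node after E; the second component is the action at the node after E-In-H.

Row for E/T/Hi/x (columns In/w, In/y, Out/w, Out/y): (0,1) (0,1) (2,-2) (2,-2).
Every one of Ann's information sets is on the play path for some reply by Bo when Ann follows E/T/Hi/x.
Changing the action at any of them therefore changes at least one column, so only E/T/Hi/x itself gives this row.

1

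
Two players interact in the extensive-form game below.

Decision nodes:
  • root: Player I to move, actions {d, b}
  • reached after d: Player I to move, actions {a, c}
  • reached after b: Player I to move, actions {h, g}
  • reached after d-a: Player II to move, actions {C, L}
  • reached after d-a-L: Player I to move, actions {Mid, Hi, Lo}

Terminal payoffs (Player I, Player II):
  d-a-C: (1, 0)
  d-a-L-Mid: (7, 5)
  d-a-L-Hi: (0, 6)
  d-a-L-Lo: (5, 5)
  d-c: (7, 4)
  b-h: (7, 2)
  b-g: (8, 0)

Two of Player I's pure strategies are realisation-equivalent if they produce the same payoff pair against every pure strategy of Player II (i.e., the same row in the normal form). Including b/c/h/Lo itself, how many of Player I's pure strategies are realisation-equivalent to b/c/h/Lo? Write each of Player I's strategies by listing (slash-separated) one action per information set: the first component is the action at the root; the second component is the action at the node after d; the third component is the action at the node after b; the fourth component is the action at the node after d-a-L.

Row for b/c/h/Lo (columns C, L): (7,2) (7,2).
Under b/c/h/Lo, Player I's choice at the node after d and at the node after d-a-L can never be reached regardless of what Player II does, so varying those choices leaves every outcome unchanged.
Holding the reachable choices fixed and varying the unreachable ones freely already gives 2 × 3 = 6 equivalent strategies.
No other strategy reproduces this row, so those 6 are the full class: b/a/h/Mid, b/a/h/Hi, b/a/h/Lo, b/c/h/Mid, b/c/h/Hi, b/c/h/Lo.

6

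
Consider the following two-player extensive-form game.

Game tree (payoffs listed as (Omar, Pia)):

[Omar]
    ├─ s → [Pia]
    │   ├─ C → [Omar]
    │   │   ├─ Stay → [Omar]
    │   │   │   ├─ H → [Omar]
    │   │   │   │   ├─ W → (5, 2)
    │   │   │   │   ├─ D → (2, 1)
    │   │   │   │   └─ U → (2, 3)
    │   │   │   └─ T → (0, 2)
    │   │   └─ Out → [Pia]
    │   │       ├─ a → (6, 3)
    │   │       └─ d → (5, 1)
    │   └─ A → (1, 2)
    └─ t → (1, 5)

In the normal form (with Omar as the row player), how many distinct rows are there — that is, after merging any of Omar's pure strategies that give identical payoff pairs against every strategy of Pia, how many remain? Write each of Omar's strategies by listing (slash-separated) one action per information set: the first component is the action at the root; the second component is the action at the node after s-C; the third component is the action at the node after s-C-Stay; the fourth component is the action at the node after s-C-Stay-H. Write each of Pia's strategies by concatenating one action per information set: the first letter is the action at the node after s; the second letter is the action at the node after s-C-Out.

6

Omar has 24 pure strategies: s/Stay/H/W, s/Stay/H/D, s/Stay/H/U, s/Stay/T/W, s/Stay/T/D, s/Stay/T/U, s/Out/H/W, s/Out/H/D, s/Out/H/U, s/Out/T/W, s/Out/T/D, s/Out/T/U, t/Stay/H/W, t/Stay/H/D, t/Stay/H/U, t/Stay/T/W, t/Stay/T/D, t/Stay/T/U, t/Out/H/W, t/Out/H/D, t/Out/H/U, t/Out/T/W, t/Out/T/D, t/Out/T/U. Columns: Ca, Cd, Aa, Ad.
{s/Stay/H/W} → row (5,2) (5,2) (1,2) (1,2)
{s/Stay/H/D} → row (2,1) (2,1) (1,2) (1,2)
{s/Stay/H/U} → row (2,3) (2,3) (1,2) (1,2)
{s/Stay/T/W, s/Stay/T/D, s/Stay/T/U} → row (0,2) (0,2) (1,2) (1,2)
{s/Out/H/W, s/Out/H/D, s/Out/H/U, s/Out/T/W, s/Out/T/D, s/Out/T/U} → row (6,3) (5,1) (1,2) (1,2)
{t/Stay/H/W, t/Stay/H/D, t/Stay/H/U, t/Stay/T/W, t/Stay/T/D, t/Stay/T/U, t/Out/H/W, t/Out/H/D, t/Out/H/U, t/Out/T/W, t/Out/T/D, t/Out/T/U} → row (1,5) (1,5) (1,5) (1,5)
That's 6 distinct rows out of 24 strategies.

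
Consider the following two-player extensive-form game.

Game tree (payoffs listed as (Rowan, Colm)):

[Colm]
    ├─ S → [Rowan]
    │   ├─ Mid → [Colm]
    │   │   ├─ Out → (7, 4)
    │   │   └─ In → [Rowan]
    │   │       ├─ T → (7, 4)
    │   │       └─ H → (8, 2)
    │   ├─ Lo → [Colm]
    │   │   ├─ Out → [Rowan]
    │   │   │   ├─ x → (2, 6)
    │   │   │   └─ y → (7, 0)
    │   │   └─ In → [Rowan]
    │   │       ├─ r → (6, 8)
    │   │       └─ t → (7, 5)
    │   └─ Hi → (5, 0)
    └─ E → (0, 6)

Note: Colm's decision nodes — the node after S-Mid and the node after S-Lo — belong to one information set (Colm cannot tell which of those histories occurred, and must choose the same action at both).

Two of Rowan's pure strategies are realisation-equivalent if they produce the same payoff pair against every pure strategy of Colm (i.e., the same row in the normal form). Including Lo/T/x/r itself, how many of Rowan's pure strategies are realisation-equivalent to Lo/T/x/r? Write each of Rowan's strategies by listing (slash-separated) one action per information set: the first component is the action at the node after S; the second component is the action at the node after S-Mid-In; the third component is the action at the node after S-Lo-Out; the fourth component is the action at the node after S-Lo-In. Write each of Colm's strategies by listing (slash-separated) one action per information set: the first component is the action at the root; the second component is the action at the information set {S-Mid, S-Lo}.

Row for Lo/T/x/r (columns S/Out, S/In, E/Out, E/In): (2,6) (6,8) (0,6) (0,6).
Under Lo/T/x/r, Rowan's choice at the node after S-Mid-In can never be reached regardless of what Colm does, so varying those choices leaves every outcome unchanged.
Holding the reachable choices fixed and varying the unreachable one freely already gives 2 equivalent strategies.
No other strategy reproduces this row, so those 2 are the full class: Lo/T/x/r, Lo/H/x/r.

2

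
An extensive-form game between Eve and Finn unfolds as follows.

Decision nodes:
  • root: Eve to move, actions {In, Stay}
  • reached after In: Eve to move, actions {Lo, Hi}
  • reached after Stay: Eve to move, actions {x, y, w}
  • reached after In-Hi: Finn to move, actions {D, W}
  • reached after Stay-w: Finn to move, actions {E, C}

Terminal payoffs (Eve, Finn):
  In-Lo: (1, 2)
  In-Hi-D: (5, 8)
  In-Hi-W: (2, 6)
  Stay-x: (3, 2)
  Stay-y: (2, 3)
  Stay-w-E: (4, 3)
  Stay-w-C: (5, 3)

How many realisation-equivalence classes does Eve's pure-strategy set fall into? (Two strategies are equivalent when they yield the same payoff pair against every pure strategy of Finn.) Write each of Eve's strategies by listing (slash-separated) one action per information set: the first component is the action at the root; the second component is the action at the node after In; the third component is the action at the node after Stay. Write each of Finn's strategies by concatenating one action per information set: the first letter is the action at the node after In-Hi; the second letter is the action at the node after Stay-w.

Eve has 12 pure strategies: In/Lo/x, In/Lo/y, In/Lo/w, In/Hi/x, In/Hi/y, In/Hi/w, Stay/Lo/x, Stay/Lo/y, Stay/Lo/w, Stay/Hi/x, Stay/Hi/y, Stay/Hi/w. Columns: DE, DC, WE, WC.
{In/Lo/x, In/Lo/y, In/Lo/w} → row (1,2) (1,2) (1,2) (1,2)
{In/Hi/x, In/Hi/y, In/Hi/w} → row (5,8) (5,8) (2,6) (2,6)
{Stay/Lo/x, Stay/Hi/x} → row (3,2) (3,2) (3,2) (3,2)
{Stay/Lo/y, Stay/Hi/y} → row (2,3) (2,3) (2,3) (2,3)
{Stay/Lo/w, Stay/Hi/w} → row (4,3) (5,3) (4,3) (5,3)
That's 5 distinct rows out of 12 strategies.

5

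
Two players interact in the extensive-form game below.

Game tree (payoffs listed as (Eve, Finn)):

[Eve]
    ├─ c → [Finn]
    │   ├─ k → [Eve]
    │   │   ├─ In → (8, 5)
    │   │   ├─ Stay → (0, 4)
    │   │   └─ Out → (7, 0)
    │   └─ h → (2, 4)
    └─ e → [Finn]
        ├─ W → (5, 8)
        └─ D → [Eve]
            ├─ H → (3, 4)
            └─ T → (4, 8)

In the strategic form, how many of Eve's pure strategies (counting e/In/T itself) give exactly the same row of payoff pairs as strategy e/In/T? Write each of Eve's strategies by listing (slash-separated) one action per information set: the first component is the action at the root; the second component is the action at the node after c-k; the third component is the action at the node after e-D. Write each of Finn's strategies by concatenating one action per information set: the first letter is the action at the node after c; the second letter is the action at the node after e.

Row for e/In/T (columns kW, kD, hW, hD): (5,8) (4,8) (5,8) (4,8).
Under e/In/T, Eve's choice at the node after c-k can never be reached regardless of what Finn does, so varying those choices leaves every outcome unchanged.
Holding the reachable choices fixed and varying the unreachable one freely already gives 3 equivalent strategies.
No other strategy reproduces this row, so those 3 are the full class: e/In/T, e/Stay/T, e/Out/T.

3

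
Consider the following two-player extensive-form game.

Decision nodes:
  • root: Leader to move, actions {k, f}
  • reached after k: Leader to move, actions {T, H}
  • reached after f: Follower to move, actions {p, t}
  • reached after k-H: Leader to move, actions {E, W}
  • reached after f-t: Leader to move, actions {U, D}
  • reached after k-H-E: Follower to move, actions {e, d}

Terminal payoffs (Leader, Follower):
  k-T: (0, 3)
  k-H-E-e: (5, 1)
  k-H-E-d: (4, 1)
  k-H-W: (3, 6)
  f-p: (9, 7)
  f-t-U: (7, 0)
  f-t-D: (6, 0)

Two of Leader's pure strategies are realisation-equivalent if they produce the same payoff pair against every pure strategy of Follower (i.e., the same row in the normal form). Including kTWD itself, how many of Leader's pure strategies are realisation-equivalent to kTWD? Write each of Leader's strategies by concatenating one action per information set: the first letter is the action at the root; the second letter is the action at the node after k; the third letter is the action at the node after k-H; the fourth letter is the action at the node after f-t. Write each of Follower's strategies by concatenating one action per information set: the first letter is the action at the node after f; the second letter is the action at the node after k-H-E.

4

Row for kTWD (columns pe, pd, te, td): (0,3) (0,3) (0,3) (0,3).
Under kTWD, Leader's choice at the node after k-H and at the node after f-t can never be reached regardless of what Follower does, so varying those choices leaves every outcome unchanged.
Holding the reachable choices fixed and varying the unreachable ones freely already gives 2 × 2 = 4 equivalent strategies.
No other strategy reproduces this row, so those 4 are the full class: kTEU, kTED, kTWU, kTWD.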